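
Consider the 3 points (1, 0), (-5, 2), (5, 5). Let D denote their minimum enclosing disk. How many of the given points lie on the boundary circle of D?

2

Call the three points A, B, C in the order given.
Side lengths²: AB² = 40, AC² = 41, BC² = 109.
Since BC² = 109 ≥ 41 + 40 = 81, the angle opposite BC is not acute, so the smallest enclosing circle has BC as diameter.
Centre = midpoint of BC = (0, 3.5), r² = 109/4 = 27.25.
The points at distance exactly r from the centre are (-5, 2), (5, 5) — 2 points.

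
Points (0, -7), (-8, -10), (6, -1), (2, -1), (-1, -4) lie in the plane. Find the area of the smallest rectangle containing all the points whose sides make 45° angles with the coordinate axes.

57.5

In coordinates u = x + y, v = x − y the rectangle is axis-aligned; the map (x,y)→(u,v) scales areas by 2.
u-values: -7, -18, 5, 1, -5; range = 5 − (-18) = 23.
v-values: 7, 2, 7, 3, 3; range = 7 − 2 = 5.
Area = (23 × 5) / 2 = 57.5.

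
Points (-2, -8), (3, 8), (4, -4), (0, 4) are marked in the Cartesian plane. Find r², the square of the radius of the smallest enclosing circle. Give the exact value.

A smallest enclosing disk is always determined by at most three of the input points on its boundary.
The farthest pair is (-2, -8)–(3, 8) with squared distance 281. The circle on this segment as diameter has centre (0.5, 0) and r² = 281/4 = 70.25.
Check (4, -4): distance² to centre = 28.25 ≤ 70.25, so it lies inside.
All remaining points lie in this disk, and no smaller disk contains both endpoints, so this is the minimum enclosing circle.

70.25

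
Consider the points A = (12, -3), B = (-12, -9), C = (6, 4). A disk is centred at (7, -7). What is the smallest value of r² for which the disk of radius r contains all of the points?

365

The required radius is the distance from (7, -7) to the farthest point.
Squared distances: 41, 365, 122.
Maximum is 365, attained at B.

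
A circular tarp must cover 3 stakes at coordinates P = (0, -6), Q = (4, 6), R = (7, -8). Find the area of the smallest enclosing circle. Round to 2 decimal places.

161.31

Side lengths²: PQ² = 160, PR² = 53, QR² = 205.
Since QR² = 205 < 160 + 53 = 213, the triangle is acute, so the smallest enclosing circle is the circumcircle.
Circumcentre = (239/46, -49/46), r² = 54325/1058.
Area = π·r² = π·54325/1058 ≈ 161.31.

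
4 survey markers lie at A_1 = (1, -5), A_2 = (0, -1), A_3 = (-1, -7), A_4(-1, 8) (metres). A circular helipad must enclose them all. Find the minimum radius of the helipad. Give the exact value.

7.5

The minimum enclosing circle of a finite set is fixed by two of the points (as a diameter) or three (as a circumcircle).
The farthest pair is A_3–A_4 with squared distance 225. The circle on this segment as diameter has centre (-1, 0.5) and r² = 225/4 = 56.25.
Check A_1: distance² to centre = 34.25 ≤ 56.25, so it lies inside.
All remaining points lie in this disk, and no smaller disk contains both endpoints, so this is the minimum enclosing circle.
r = √(56.25) = 7.5.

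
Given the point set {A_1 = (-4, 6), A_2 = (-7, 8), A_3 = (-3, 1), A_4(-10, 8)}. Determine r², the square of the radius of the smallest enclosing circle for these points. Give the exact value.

24.5

The minimum enclosing circle of a finite set is fixed by two of the points (as a diameter) or three (as a circumcircle).
The farthest pair is A_3–A_4 with squared distance 98. The circle on this segment as diameter has centre (-6.5, 4.5) and r² = 98/4 = 24.5.
Check A_1: distance² to centre = 8.5 ≤ 24.5, so it lies inside.
All remaining points lie in this disk, and no smaller disk contains both endpoints, so this is the minimum enclosing circle.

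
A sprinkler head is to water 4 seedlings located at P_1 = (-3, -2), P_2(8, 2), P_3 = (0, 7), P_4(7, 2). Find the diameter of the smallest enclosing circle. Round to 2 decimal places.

12.04

By Welzl's lemma the MEC is supported by two points (diametrically opposite) or three points (on a circumcircle).
The minimum enclosing circle is determined by three boundary points: P_1, P_2, P_3.
Their circumcentre is (117/58, 77/58) with r² = 60965/1682.
The farthest remaining point P_4 is at distance² 42521/1682 ≤ 60965/1682.
Diameter = 2r = 2√(60965/1682) ≈ 12.04.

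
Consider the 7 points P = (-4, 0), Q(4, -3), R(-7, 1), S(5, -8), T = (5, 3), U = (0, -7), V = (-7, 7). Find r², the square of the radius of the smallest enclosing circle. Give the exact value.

92.25

A smallest enclosing disk is always determined by at most three of the input points on its boundary.
The farthest pair is S–V with squared distance 369. The circle on this segment as diameter has centre (-1, -0.5) and r² = 369/4 = 92.25.
Check P: distance² to centre = 9.25 ≤ 92.25, so it lies inside.
All remaining points lie in this disk, and no smaller disk contains both endpoints, so this is the minimum enclosing circle.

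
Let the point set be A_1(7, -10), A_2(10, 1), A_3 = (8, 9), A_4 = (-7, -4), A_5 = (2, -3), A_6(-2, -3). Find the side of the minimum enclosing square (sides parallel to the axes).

The bounding box has width 17 and height 19.
An axis-aligned square enclosing the set must have side ≥ max(width, height).
So the minimum side is max(17, 19) = 19.

19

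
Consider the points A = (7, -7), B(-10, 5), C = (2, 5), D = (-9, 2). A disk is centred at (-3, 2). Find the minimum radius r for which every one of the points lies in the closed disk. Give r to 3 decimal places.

13.454

The required radius is the distance from (-3, 2) to the farthest point.
Squared distances: 181, 58, 34, 36.
Maximum is 181, attained at A.
r = √181 ≈ 13.454.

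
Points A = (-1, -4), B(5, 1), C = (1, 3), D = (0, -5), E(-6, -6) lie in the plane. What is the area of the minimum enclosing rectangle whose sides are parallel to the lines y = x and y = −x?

In coordinates u = x + y, v = x − y the rectangle is axis-aligned; the map (x,y)→(u,v) scales areas by 2.
u-values: -5, 6, 4, -5, -12; range = 6 − (-12) = 18.
v-values: 3, 4, -2, 5, 0; range = 5 − (-2) = 7.
Area = (18 × 7) / 2 = 63.

63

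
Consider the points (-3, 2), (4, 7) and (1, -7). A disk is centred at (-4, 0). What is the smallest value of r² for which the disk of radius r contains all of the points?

113

The required radius is the distance from (-4, 0) to the farthest point.
Squared distances: 5, 113, 74.
Maximum is 113, attained at (4, 7).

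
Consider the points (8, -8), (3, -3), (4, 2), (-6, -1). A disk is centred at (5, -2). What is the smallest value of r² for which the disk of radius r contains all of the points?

The required radius is the distance from (5, -2) to the farthest point.
Squared distances: 45, 5, 17, 122.
Maximum is 122, attained at (-6, -1).

122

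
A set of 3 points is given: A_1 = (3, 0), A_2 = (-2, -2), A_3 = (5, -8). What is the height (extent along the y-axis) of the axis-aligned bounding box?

max y = 0, min y = -8, so height = 8.

8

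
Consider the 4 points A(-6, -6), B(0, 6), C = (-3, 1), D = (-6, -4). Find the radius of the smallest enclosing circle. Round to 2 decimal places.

A smallest enclosing disk is always determined by at most three of the input points on its boundary.
The farthest pair is A–B with squared distance 180. The circle on this segment as diameter has centre (-3, 0) and r² = 180/4 = 45.
Check C: distance² to centre = 1 ≤ 45, so it lies inside.
All remaining points lie in this disk, and no smaller disk contains both endpoints, so this is the minimum enclosing circle.
r = √45 ≈ 6.71.

6.71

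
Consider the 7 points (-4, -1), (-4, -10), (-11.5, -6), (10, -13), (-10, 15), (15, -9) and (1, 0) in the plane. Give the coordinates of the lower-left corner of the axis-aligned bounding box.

(-11.5, -13)

x-range [-11.5, 15], y-range [-13, 15].
The lower-left corner is (-11.5, -13).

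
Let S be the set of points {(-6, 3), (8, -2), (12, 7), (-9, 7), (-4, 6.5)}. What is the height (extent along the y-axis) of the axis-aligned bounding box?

9

max y = 7, min y = -2, so height = 9.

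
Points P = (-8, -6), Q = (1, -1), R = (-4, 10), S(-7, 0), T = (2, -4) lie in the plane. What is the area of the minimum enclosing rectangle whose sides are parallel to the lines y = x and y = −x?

In coordinates u = x + y, v = x − y the rectangle is axis-aligned; the map (x,y)→(u,v) scales areas by 2.
u-values: -14, 0, 6, -7, -2; range = 6 − (-14) = 20.
v-values: -2, 2, -14, -7, 6; range = 6 − (-14) = 20.
Area = (20 × 20) / 2 = 200.

200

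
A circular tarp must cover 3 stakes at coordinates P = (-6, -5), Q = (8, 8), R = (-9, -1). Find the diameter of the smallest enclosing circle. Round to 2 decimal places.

Side lengths²: PQ² = 365, PR² = 25, QR² = 370.
Since QR² = 370 < 365 + 25 = 390, the triangle is acute, so the smallest enclosing circle is the circumcircle.
Circumcentre = (-1/38, 99/38), r² = 67525/722.
Diameter = 2r = 2√(67525/722) ≈ 19.34.

19.34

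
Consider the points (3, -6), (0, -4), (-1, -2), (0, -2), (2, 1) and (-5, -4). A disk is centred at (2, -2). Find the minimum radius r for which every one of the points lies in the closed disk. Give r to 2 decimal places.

The required radius is the distance from (2, -2) to the farthest point.
Squared distances: 17, 8, 9, 4, 9, 53.
Maximum is 53, attained at (-5, -4).
r = √53 ≈ 7.28.

7.28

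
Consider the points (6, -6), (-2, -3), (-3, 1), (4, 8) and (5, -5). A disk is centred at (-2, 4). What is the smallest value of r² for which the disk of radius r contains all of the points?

The required radius is the distance from (-2, 4) to the farthest point.
Squared distances: 164, 49, 10, 52, 130.
Maximum is 164, attained at (6, -6).

164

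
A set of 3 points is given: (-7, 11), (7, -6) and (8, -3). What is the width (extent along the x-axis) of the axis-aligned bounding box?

max x = 8, min x = -7, so width = 15.

15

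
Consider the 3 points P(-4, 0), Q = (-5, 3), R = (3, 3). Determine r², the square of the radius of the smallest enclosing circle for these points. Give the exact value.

145/9

Side lengths²: PQ² = 10, PR² = 58, QR² = 64.
Since QR² = 64 < 58 + 10 = 68, the triangle is acute, so the smallest enclosing circle is the circumcircle.
Circumcentre = (-1, 8/3), r² = 145/9.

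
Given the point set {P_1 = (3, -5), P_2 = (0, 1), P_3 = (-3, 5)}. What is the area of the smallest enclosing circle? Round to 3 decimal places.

106.814

Side lengths²: P_1P_2² = 45, P_1P_3² = 136, P_2P_3² = 25.
Since P_1P_3² = 136 ≥ 45 + 25 = 70, the angle opposite P_1P_3 is not acute, so the smallest enclosing circle has P_1P_3 as diameter.
Centre = midpoint of P_1P_3 = (0, 0), r² = 136/4 = 34.
Area = π·r² = π·34 ≈ 106.814.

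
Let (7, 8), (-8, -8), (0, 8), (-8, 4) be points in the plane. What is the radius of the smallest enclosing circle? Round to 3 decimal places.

The minimum enclosing circle of a finite set is fixed by two of the points (as a diameter) or three (as a circumcircle).
The farthest pair is (7, 8)–(-8, -8) with squared distance 481. The circle on this segment as diameter has centre (-0.5, 0) and r² = 481/4 = 120.25.
Check (0, 8): distance² to centre = 64.25 ≤ 120.25, so it lies inside.
All remaining points lie in this disk, and no smaller disk contains both endpoints, so this is the minimum enclosing circle.
r = √(120.25) ≈ 10.966.

10.966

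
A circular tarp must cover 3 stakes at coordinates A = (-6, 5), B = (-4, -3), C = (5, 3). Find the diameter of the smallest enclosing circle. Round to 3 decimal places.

11.872

Side lengths²: AB² = 68, AC² = 125, BC² = 117.
Since AC² = 125 < 117 + 68 = 185, the triangle is acute, so the smallest enclosing circle is the circumcircle.
Circumcentre = (-6/7, 57/28), r² = 27625/784.
Diameter = 2r = 2√(27625/784) ≈ 11.872.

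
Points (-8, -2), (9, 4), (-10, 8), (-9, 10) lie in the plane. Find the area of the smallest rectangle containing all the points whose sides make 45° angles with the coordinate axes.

In coordinates u = x + y, v = x − y the rectangle is axis-aligned; the map (x,y)→(u,v) scales areas by 2.
u-values: -10, 13, -2, 1; range = 13 − (-10) = 23.
v-values: -6, 5, -18, -19; range = 5 − (-19) = 24.
Area = (23 × 24) / 2 = 276.

276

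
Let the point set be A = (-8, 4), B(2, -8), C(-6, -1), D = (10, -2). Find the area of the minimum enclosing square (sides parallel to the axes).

324

The bounding box has width 18 and height 12.
An axis-aligned square enclosing the set must have side ≥ max(width, height).
So the minimum side is max(18, 12) = 18.
Area = 18² = 324.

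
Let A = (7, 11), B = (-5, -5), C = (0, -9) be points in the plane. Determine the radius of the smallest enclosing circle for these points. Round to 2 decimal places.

10.59

Side lengths²: AB² = 400, AC² = 449, BC² = 41.
Since AC² = 449 ≥ 400 + 41 = 441, the angle opposite AC is not acute, so the smallest enclosing circle has AC as diameter.
Centre = midpoint of AC = (3.5, 1), r² = 449/4 = 112.25.
r = √(112.25) ≈ 10.59.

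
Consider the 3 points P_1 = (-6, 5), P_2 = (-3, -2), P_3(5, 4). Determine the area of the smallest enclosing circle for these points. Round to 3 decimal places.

101.488

Side lengths²: P_1P_2² = 58, P_1P_3² = 122, P_2P_3² = 100.
Since P_1P_3² = 122 < 100 + 58 = 158, the triangle is acute, so the smallest enclosing circle is the circumcircle.
Circumcentre = (-23/37, 117/37), r² = 44225/1369.
Area = π·r² = π·44225/1369 ≈ 101.488.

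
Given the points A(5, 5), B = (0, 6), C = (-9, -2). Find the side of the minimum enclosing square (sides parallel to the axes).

The bounding box has width 14 and height 8.
An axis-aligned square enclosing the set must have side ≥ max(width, height).
So the minimum side is max(14, 8) = 14.

14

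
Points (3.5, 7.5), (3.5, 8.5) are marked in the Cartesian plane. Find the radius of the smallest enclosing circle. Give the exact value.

0.5

The smallest circle enclosing two points has them as diameter endpoints.
Centre = midpoint = (3.5, 8); r² = |(3.5, 7.5)−(3.5, 8.5)|²/4 = 1/4 = 0.25.
r = √(0.25) = 0.5.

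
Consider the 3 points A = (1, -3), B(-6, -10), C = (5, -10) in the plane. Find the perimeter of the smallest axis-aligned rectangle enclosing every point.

36

Width = max x − min x = 5 − (-6) = 11.
Height = max y − min y = -3 − (-10) = 7.
Perimeter = 2(11 + 7) = 36.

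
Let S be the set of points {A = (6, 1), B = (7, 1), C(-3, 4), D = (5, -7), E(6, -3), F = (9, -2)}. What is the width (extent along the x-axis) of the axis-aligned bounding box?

max x = 9, min x = -3, so width = 12.

12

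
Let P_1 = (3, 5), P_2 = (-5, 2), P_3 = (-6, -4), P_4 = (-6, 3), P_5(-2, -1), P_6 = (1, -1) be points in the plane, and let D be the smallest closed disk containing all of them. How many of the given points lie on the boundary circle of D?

2

A smallest enclosing disk is always determined by at most three of the input points on its boundary.
The farthest pair is P_1–P_3 with squared distance 162. The circle on this segment as diameter has centre (-1.5, 0.5) and r² = 162/4 = 40.5.
Check P_2: distance² to centre = 14.5 ≤ 40.5, so it lies inside.
All remaining points lie in this disk, and no smaller disk contains both endpoints, so this is the minimum enclosing circle.
The points at distance exactly r from the centre are P_1, P_3 — 2 points.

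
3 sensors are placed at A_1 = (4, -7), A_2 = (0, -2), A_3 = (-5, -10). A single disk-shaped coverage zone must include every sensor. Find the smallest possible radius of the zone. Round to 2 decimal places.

5.03

Side lengths²: A_1A_2² = 41, A_1A_3² = 90, A_2A_3² = 89.
Since A_1A_3² = 90 < 89 + 41 = 130, the triangle is acute, so the smallest enclosing circle is the circumcircle.
Circumcentre = (-39/38, -263/38), r² = 18245/722.
r = √(18245/722) ≈ 5.03.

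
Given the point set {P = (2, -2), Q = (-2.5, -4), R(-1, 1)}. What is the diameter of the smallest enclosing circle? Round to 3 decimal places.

5.593

Side lengths²: PQ² = 24.25, PR² = 18, QR² = 27.25.
Since QR² = 27.25 < 24.25 + 18 = 42.25, the triangle is acute, so the smallest enclosing circle is the circumcircle.
Circumcentre = (-41/52, -93/52), r² = 10573/1352.
Diameter = 2r = 2√(10573/1352) ≈ 5.593.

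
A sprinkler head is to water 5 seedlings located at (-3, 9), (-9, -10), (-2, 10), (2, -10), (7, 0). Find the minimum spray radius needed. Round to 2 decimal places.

A smallest enclosing disk is always determined by at most three of the input points on its boundary.
The minimum enclosing circle is determined by three boundary points: (-9, -10), (-2, 10), (2, -10).
Their circumcentre is (-3.5, -0.7) with r² = 116.74.
The farthest remaining point (7, 0) is at distance² 110.74 ≤ 116.74.
r = √(116.74) ≈ 10.80.

10.80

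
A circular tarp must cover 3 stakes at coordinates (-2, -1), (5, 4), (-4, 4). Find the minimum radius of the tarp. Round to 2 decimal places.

4.63

Call the three points A, B, C in the order given.
Side lengths²: AB² = 74, AC² = 29, BC² = 81.
Since BC² = 81 < 74 + 29 = 103, the triangle is acute, so the smallest enclosing circle is the circumcircle.
Circumcentre = (0.5, 2.9), r² = 21.46.
r = √(21.46) ≈ 4.63.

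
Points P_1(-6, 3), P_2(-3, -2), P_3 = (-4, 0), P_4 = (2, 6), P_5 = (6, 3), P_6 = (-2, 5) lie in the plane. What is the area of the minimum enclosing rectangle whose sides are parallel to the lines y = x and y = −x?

In coordinates u = x + y, v = x − y the rectangle is axis-aligned; the map (x,y)→(u,v) scales areas by 2.
u-values: -3, -5, -4, 8, 9, 3; range = 9 − (-5) = 14.
v-values: -9, -1, -4, -4, 3, -7; range = 3 − (-9) = 12.
Area = (14 × 12) / 2 = 84.

84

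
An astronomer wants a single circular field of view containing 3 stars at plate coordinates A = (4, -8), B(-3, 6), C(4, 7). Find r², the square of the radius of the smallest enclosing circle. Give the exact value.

62.5

Side lengths²: AB² = 245, AC² = 225, BC² = 50.
Since AB² = 245 < 225 + 50 = 275, the triangle is acute, so the smallest enclosing circle is the circumcircle.
Circumcentre = (1.5, -0.5), r² = 62.5.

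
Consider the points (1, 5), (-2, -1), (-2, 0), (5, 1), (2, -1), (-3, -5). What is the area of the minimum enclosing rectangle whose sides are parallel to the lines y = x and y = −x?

In coordinates u = x + y, v = x − y the rectangle is axis-aligned; the map (x,y)→(u,v) scales areas by 2.
u-values: 6, -3, -2, 6, 1, -8; range = 6 − (-8) = 14.
v-values: -4, -1, -2, 4, 3, 2; range = 4 − (-4) = 8.
Area = (14 × 8) / 2 = 56.

56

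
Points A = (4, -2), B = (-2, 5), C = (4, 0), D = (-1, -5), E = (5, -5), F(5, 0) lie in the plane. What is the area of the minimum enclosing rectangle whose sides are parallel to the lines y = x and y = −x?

In coordinates u = x + y, v = x − y the rectangle is axis-aligned; the map (x,y)→(u,v) scales areas by 2.
u-values: 2, 3, 4, -6, 0, 5; range = 5 − (-6) = 11.
v-values: 6, -7, 4, 4, 10, 5; range = 10 − (-7) = 17.
Area = (11 × 17) / 2 = 93.5.

93.5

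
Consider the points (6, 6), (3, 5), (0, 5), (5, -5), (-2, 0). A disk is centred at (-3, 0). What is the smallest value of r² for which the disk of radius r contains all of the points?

The required radius is the distance from (-3, 0) to the farthest point.
Squared distances: 117, 61, 34, 89, 1.
Maximum is 117, attained at (6, 6).

117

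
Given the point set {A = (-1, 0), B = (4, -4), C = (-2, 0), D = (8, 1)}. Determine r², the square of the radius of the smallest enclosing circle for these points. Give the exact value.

25.25

A smallest enclosing disk is always determined by at most three of the input points on its boundary.
The farthest pair is C–D with squared distance 101. The circle on this segment as diameter has centre (3, 0.5) and r² = 101/4 = 25.25.
Check A: distance² to centre = 16.25 ≤ 25.25, so it lies inside.
All remaining points lie in this disk, and no smaller disk contains both endpoints, so this is the minimum enclosing circle.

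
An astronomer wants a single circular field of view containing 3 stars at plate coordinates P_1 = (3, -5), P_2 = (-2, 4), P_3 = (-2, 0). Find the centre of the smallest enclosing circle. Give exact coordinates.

(0.5, -0.5)

Side lengths²: P_1P_2² = 106, P_1P_3² = 50, P_2P_3² = 16.
Since P_1P_2² = 106 ≥ 50 + 16 = 66, the angle opposite P_1P_2 is not acute, so the smallest enclosing circle has P_1P_2 as diameter.
Centre = midpoint of P_1P_2 = (0.5, -0.5), r² = 106/4 = 26.5.
Centre = (0.5, -0.5).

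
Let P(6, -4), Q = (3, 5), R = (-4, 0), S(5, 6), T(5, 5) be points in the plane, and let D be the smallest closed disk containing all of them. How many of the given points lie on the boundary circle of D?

3

The minimum enclosing circle is determined by three boundary points: P, R, S.
Their circumcentre is (2.0625, 0.65625) with r² = 37.1845703125.
The farthest remaining point T is at distance² 27.4970703125 ≤ 37.1845703125.
The points at distance exactly r from the centre are P, R, S — 3 points.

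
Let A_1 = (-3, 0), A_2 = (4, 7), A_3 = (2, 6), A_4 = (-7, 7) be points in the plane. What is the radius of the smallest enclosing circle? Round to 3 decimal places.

The minimum enclosing circle is determined by three boundary points: A_1, A_2, A_4.
Their circumcentre is (-1.5, 5.5) with r² = 32.5.
The farthest remaining point A_3 is at distance² 12.5 ≤ 32.5.
r = √(32.5) ≈ 5.701.

5.701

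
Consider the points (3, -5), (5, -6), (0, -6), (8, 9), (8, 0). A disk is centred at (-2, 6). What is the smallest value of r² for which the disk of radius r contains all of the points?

193

The required radius is the distance from (-2, 6) to the farthest point.
Squared distances: 146, 193, 148, 109, 136.
Maximum is 193, attained at (5, -6).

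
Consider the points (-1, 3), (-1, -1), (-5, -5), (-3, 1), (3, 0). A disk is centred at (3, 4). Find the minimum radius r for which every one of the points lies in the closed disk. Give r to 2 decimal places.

The required radius is the distance from (3, 4) to the farthest point.
Squared distances: 17, 41, 145, 45, 16.
Maximum is 145, attained at (-5, -5).
r = √145 ≈ 12.04.

12.04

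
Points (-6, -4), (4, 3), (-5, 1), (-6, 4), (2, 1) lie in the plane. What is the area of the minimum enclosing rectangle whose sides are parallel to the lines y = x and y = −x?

In coordinates u = x + y, v = x − y the rectangle is axis-aligned; the map (x,y)→(u,v) scales areas by 2.
u-values: -10, 7, -4, -2, 3; range = 7 − (-10) = 17.
v-values: -2, 1, -6, -10, 1; range = 1 − (-10) = 11.
Area = (17 × 11) / 2 = 93.5.

93.5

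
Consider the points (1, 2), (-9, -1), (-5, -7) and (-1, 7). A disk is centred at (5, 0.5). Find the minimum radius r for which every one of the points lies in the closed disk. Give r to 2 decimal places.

The required radius is the distance from (5, 0.5) to the farthest point.
Squared distances: 18.25, 198.25, 156.25, 78.25.
Maximum is 198.25, attained at (-9, -1).
r = √(198.25) ≈ 14.08.

14.08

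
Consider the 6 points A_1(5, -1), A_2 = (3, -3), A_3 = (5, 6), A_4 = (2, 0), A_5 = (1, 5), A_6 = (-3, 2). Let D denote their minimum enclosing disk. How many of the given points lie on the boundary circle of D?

A smallest enclosing disk is always determined by at most three of the input points on its boundary.
The minimum enclosing circle is determined by three boundary points: A_2, A_3, A_6.
Their circumcentre is (2.03125, 1.9375) with r² = 25.3173828125.
The farthest remaining point A_1 is at distance² 17.4423828125 ≤ 25.3173828125.
The points at distance exactly r from the centre are A_2, A_3, A_6 — 3 points.

3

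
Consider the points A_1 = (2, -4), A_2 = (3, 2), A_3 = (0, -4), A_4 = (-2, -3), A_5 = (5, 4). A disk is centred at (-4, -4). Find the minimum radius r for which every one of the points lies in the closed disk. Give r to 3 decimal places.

12.042

The required radius is the distance from (-4, -4) to the farthest point.
Squared distances: 36, 85, 16, 5, 145.
Maximum is 145, attained at A_5.
r = √145 ≈ 12.042.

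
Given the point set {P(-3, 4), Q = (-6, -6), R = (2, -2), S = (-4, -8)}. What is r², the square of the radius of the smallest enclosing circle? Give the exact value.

By Welzl's lemma the MEC is supported by two points (diametrically opposite) or three points (on a circumcircle).
The farthest pair is P–S with squared distance 145. The circle on this segment as diameter has centre (-3.5, -2) and r² = 145/4 = 36.25.
Check Q: distance² to centre = 22.25 ≤ 36.25, so it lies inside.
All remaining points lie in this disk, and no smaller disk contains both endpoints, so this is the minimum enclosing circle.

36.25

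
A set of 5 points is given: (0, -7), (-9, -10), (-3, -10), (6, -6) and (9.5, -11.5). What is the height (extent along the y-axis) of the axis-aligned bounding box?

max y = -6, min y = -11.5, so height = 5.5.

5.5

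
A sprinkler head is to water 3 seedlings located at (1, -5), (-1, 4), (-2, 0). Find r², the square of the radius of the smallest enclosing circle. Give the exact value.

21.25

Call the three points A, B, C in the order given.
Side lengths²: AB² = 85, AC² = 34, BC² = 17.
Since AB² = 85 ≥ 34 + 17 = 51, the angle opposite AB is not acute, so the smallest enclosing circle has AB as diameter.
Centre = midpoint of AB = (0, -0.5), r² = 85/4 = 21.25.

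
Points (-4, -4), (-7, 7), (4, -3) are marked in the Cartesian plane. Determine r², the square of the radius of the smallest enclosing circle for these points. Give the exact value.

55.25

Call the three points A, B, C in the order given.
Side lengths²: AB² = 130, AC² = 65, BC² = 221.
Since BC² = 221 ≥ 130 + 65 = 195, the angle opposite BC is not acute, so the smallest enclosing circle has BC as diameter.
Centre = midpoint of BC = (-1.5, 2), r² = 221/4 = 55.25.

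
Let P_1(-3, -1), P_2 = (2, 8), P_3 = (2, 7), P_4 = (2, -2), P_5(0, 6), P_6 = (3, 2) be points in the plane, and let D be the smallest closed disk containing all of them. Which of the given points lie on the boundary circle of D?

A smallest enclosing disk is always determined by at most three of the input points on its boundary.
The minimum enclosing circle is determined by three boundary points: P_1, P_2, P_4.
Their circumcentre is (0.4, 3) with r² = 27.56.
The farthest remaining point P_3 is at distance² 18.56 ≤ 27.56.
The points at distance exactly r from the centre are P_1, P_2, P_4 — 3 points.

P_1, P_2, P_4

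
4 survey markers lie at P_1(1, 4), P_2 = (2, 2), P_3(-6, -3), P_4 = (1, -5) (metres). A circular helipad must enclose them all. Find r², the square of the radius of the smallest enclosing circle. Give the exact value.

26.5

The minimum enclosing circle is determined by three boundary points: P_1, P_3, P_4.
Their circumcentre is (-1.5, -0.5) with r² = 26.5.
The farthest remaining point P_2 is at distance² 18.5 ≤ 26.5.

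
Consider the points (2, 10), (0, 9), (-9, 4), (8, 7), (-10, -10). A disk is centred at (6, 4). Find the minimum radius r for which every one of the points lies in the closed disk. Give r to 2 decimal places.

The required radius is the distance from (6, 4) to the farthest point.
Squared distances: 52, 61, 225, 13, 452.
Maximum is 452, attained at (-10, -10).
r = √452 ≈ 21.26.

21.26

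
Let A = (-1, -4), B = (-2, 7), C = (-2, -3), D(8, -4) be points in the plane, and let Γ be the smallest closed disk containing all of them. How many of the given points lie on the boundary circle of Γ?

2

A smallest enclosing disk is always determined by at most three of the input points on its boundary.
The farthest pair is B–D with squared distance 221. The circle on this segment as diameter has centre (3, 1.5) and r² = 221/4 = 55.25.
Check A: distance² to centre = 46.25 ≤ 55.25, so it lies inside.
All remaining points lie in this disk, and no smaller disk contains both endpoints, so this is the minimum enclosing circle.
The points at distance exactly r from the centre are B, D — 2 points.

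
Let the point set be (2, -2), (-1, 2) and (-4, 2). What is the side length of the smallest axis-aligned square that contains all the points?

The bounding box has width 6 and height 4.
An axis-aligned square enclosing the set must have side ≥ max(width, height).
So the minimum side is max(6, 4) = 6.

6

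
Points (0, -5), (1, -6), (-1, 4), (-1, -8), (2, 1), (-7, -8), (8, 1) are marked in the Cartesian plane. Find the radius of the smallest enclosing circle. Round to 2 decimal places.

By Welzl's lemma the MEC is supported by two points (diametrically opposite) or three points (on a circumcircle).
The farthest pair is (-7, -8)–(8, 1) with squared distance 306. The circle on this segment as diameter has centre (0.5, -3.5) and r² = 306/4 = 76.5.
Check (0, -5): distance² to centre = 2.5 ≤ 76.5, so it lies inside.
All remaining points lie in this disk, and no smaller disk contains both endpoints, so this is the minimum enclosing circle.
r = √(76.5) ≈ 8.75.

8.75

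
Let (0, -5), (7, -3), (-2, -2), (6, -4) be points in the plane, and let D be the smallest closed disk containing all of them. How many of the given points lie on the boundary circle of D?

A smallest enclosing disk is always determined by at most three of the input points on its boundary.
The farthest pair is (7, -3)–(-2, -2) with squared distance 82. The circle on this segment as diameter has centre (2.5, -2.5) and r² = 82/4 = 20.5.
Check (0, -5): distance² to centre = 12.5 ≤ 20.5, so it lies inside.
All remaining points lie in this disk, and no smaller disk contains both endpoints, so this is the minimum enclosing circle.
The points at distance exactly r from the centre are (7, -3), (-2, -2) — 2 points.

2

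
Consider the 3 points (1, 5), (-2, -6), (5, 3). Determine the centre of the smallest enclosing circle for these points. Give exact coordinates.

(0.6, -0.8)

Call the three points A, B, C in the order given.
Side lengths²: AB² = 130, AC² = 20, BC² = 130.
Since BC² = 130 < 130 + 20 = 150, the triangle is acute, so the smallest enclosing circle is the circumcircle.
Circumcentre = (0.6, -0.8), r² = 33.8.
Centre = (0.6, -0.8).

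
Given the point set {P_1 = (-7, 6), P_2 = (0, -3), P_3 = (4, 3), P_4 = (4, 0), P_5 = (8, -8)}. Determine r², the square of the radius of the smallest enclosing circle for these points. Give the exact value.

The farthest pair is P_1–P_5 with squared distance 421. The circle on this segment as diameter has centre (0.5, -1) and r² = 421/4 = 105.25.
Check P_2: distance² to centre = 4.25 ≤ 105.25, so it lies inside.
All remaining points lie in this disk, and no smaller disk contains both endpoints, so this is the minimum enclosing circle.

105.25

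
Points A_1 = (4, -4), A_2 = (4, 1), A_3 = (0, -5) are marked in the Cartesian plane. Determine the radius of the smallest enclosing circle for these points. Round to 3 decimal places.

3.606

Side lengths²: A_1A_2² = 25, A_1A_3² = 17, A_2A_3² = 52.
Since A_2A_3² = 52 ≥ 25 + 17 = 42, the angle opposite A_2A_3 is not acute, so the smallest enclosing circle has A_2A_3 as diameter.
Centre = midpoint of A_2A_3 = (2, -2), r² = 52/4 = 13.
r = √13 ≈ 3.606.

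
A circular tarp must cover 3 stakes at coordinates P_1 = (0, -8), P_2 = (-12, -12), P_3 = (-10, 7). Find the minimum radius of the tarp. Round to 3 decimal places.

9.901

Side lengths²: P_1P_2² = 160, P_1P_3² = 325, P_2P_3² = 365.
Since P_2P_3² = 365 < 325 + 160 = 485, the triangle is acute, so the smallest enclosing circle is the circumcircle.
Circumcentre = (-185/22, -61/22), r² = 23725/242.
r = √(23725/242) ≈ 9.901.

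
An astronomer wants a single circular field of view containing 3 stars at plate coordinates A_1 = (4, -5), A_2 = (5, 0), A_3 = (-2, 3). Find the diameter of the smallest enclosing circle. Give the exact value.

10

Side lengths²: A_1A_2² = 26, A_1A_3² = 100, A_2A_3² = 58.
Since A_1A_3² = 100 ≥ 58 + 26 = 84, the angle opposite A_1A_3 is not acute, so the smallest enclosing circle has A_1A_3 as diameter.
Centre = midpoint of A_1A_3 = (1, -1), r² = 100/4 = 25.
Diameter = 2r = 2√25 = 10.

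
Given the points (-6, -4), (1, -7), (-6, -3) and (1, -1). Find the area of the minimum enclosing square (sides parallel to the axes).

The bounding box has width 7 and height 6.
An axis-aligned square enclosing the set must have side ≥ max(width, height).
So the minimum side is max(7, 6) = 7.
Area = 7² = 49.

49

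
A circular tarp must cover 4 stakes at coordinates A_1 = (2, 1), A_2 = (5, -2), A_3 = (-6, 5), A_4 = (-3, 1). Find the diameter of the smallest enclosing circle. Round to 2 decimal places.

13.04

By Welzl's lemma the MEC is supported by two points (diametrically opposite) or three points (on a circumcircle).
The farthest pair is A_2–A_3 with squared distance 170. The circle on this segment as diameter has centre (-0.5, 1.5) and r² = 170/4 = 42.5.
Check A_1: distance² to centre = 6.5 ≤ 42.5, so it lies inside.
All remaining points lie in this disk, and no smaller disk contains both endpoints, so this is the minimum enclosing circle.
Diameter = 2r = 2√(42.5) ≈ 13.04.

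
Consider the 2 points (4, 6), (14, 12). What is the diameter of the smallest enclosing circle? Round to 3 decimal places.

11.662

The smallest circle enclosing two points has them as diameter endpoints.
Centre = midpoint = (9, 9); r² = |(4, 6)−(14, 12)|²/4 = 136/4 = 34.
Diameter = 2r = 2√34 ≈ 11.662.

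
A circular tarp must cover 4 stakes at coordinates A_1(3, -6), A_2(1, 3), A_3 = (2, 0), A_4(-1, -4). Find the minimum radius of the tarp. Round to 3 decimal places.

4.610

The minimum enclosing circle of a finite set is fixed by two of the points (as a diameter) or three (as a circumcircle).
The farthest pair is A_1–A_2 with squared distance 85. The circle on this segment as diameter has centre (2, -1.5) and r² = 85/4 = 21.25.
Check A_3: distance² to centre = 2.25 ≤ 21.25, so it lies inside.
All remaining points lie in this disk, and no smaller disk contains both endpoints, so this is the minimum enclosing circle.
r = √(21.25) ≈ 4.610.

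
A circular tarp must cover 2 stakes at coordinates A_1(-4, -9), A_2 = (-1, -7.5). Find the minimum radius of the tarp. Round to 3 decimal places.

1.677

The smallest circle enclosing two points has them as diameter endpoints.
Centre = midpoint = (-2.5, -8.25); r² = |A_1A_2|²/4 = 11.25/4 = 2.8125.
r = √(2.8125) ≈ 1.677.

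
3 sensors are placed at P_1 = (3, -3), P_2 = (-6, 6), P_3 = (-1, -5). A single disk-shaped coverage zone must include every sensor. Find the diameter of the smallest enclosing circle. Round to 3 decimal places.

Side lengths²: P_1P_2² = 162, P_1P_3² = 20, P_2P_3² = 146.
Since P_1P_2² = 162 < 146 + 20 = 166, the triangle is acute, so the smallest enclosing circle is the circumcircle.
Circumcentre = (-5/3, 4/3), r² = 365/9.
Diameter = 2r = 2√(365/9) ≈ 12.737.

12.737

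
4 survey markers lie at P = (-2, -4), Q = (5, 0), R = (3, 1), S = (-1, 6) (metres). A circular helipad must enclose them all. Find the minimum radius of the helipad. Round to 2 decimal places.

5.21

A smallest enclosing disk is always determined by at most three of the input points on its boundary.
The minimum enclosing circle is determined by three boundary points: P, Q, S.
Their circumcentre is (-3/22, 19/22) with r² = 6565/242.
The farthest remaining point R is at distance² 2385/242 ≤ 6565/242.
r = √(6565/242) ≈ 5.21.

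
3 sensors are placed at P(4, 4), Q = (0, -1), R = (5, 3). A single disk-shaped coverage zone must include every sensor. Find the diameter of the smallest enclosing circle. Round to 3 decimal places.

6.443

Side lengths²: PQ² = 41, PR² = 2, QR² = 41.
Since QR² = 41 < 41 + 2 = 43, the triangle is acute, so the smallest enclosing circle is the circumcircle.
Circumcentre = (41/18, 23/18), r² = 1681/162.
Diameter = 2r = 2√(1681/162) ≈ 6.443.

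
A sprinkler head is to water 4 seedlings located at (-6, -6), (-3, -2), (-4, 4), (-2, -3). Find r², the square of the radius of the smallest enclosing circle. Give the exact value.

26

The minimum enclosing circle of a finite set is fixed by two of the points (as a diameter) or three (as a circumcircle).
The farthest pair is (-6, -6)–(-4, 4) with squared distance 104. The circle on this segment as diameter has centre (-5, -1) and r² = 104/4 = 26.
Check (-3, -2): distance² to centre = 5 ≤ 26, so it lies inside.
All remaining points lie in this disk, and no smaller disk contains both endpoints, so this is the minimum enclosing circle.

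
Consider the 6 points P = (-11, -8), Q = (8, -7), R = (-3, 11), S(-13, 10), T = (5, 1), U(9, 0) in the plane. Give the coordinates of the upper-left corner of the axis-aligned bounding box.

x-range [-13, 9], y-range [-8, 11].
The upper-left corner is (-13, 11).

(-13, 11)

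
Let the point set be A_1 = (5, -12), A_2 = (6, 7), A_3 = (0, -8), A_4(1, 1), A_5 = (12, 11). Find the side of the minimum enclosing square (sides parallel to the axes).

23

The bounding box has width 12 and height 23.
An axis-aligned square enclosing the set must have side ≥ max(width, height).
So the minimum side is max(12, 23) = 23.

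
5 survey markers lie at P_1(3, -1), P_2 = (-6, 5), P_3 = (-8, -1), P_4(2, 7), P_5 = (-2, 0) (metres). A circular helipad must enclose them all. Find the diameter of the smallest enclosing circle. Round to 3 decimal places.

12.906

The minimum enclosing circle is determined by three boundary points: P_1, P_3, P_4.
Their circumcentre is (-2.5, 2.375) with r² = 41.640625.
The farthest remaining point P_2 is at distance² 19.140625 ≤ 41.640625.
Diameter = 2r = 2√(41.640625) ≈ 12.906.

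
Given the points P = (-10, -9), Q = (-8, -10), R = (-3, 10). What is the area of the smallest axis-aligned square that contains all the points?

The bounding box has width 7 and height 20.
An axis-aligned square enclosing the set must have side ≥ max(width, height).
So the minimum side is max(7, 20) = 20.
Area = 20² = 400.

400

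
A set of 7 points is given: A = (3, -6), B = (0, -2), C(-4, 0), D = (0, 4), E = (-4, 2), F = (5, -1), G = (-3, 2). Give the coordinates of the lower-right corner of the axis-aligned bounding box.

x-range [-4, 5], y-range [-6, 4].
The lower-right corner is (5, -6).

(5, -6)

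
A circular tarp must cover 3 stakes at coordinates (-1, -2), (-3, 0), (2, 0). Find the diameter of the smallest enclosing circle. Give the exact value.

Call the three points A, B, C in the order given.
Side lengths²: AB² = 8, AC² = 13, BC² = 25.
Since BC² = 25 ≥ 13 + 8 = 21, the angle opposite BC is not acute, so the smallest enclosing circle has BC as diameter.
Centre = midpoint of BC = (-0.5, 0), r² = 25/4 = 6.25.
Diameter = 2r = 2√(6.25) = 5.

5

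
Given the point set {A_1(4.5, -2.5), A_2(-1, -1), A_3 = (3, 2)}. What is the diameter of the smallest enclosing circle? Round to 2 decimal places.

6.01

Side lengths²: A_1A_2² = 32.5, A_1A_3² = 22.5, A_2A_3² = 25.
Since A_1A_2² = 32.5 < 25 + 22.5 = 47.5, the triangle is acute, so the smallest enclosing circle is the circumcircle.
Circumcentre = (2, -5/6), r² = 325/36.
Diameter = 2r = 2√(325/36) ≈ 6.01.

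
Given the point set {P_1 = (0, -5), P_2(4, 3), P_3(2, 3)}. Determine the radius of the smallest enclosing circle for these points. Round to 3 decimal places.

Side lengths²: P_1P_2² = 80, P_1P_3² = 68, P_2P_3² = 4.
Since P_1P_2² = 80 ≥ 68 + 4 = 72, the angle opposite P_1P_2 is not acute, so the smallest enclosing circle has P_1P_2 as diameter.
Centre = midpoint of P_1P_2 = (2, -1), r² = 80/4 = 20.
r = √20 ≈ 4.472.

4.472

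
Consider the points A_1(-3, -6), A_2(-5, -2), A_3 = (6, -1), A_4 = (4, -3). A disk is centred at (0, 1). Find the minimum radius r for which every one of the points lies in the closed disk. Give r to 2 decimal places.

The required radius is the distance from (0, 1) to the farthest point.
Squared distances: 58, 34, 40, 32.
Maximum is 58, attained at A_1.
r = √58 ≈ 7.62.

7.62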